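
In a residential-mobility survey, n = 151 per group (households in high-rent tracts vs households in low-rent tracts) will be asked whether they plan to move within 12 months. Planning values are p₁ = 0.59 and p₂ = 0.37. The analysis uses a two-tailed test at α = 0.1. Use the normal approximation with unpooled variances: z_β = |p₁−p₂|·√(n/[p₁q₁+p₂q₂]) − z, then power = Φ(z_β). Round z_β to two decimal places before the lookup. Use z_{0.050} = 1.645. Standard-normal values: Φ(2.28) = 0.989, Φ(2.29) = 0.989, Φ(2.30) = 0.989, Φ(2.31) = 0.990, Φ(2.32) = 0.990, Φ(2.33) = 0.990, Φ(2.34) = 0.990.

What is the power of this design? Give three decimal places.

z_β = |p₁−p₂|·√(n/[p₁q₁+p₂q₂]) − z_{α/2}
    = 0.22 · √(151/0.4750) − 1.645
    = 0.22 · 17.8296 − 1.645
    = 3.9225 − 1.645 = 2.2775 → 2.28
Power = Φ(2.28) = 0.989.

Power ≈ 0.989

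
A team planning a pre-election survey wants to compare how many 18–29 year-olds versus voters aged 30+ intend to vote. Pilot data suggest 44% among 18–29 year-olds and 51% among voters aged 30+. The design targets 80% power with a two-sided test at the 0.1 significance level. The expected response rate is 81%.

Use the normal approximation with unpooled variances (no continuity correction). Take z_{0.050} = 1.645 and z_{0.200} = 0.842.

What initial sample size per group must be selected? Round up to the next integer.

n = (z_{α/2} + z_β)² · [p₁(1−p₁) + p₂(1−p₂)] / (p₁ − p₂)²
  = (1.645 + 0.842)² · (0.44·0.56 + 0.51·0.49) / (-0.07)²
  = (2.487)² · (0.2464 + 0.2499) / 0.0049
  = 6.1852 · 0.4963 / 0.0049
  = 626.47
Adjust for 81% response: 626.47 / 0.81 = 773.42.
Round up → n = 774 per group.

n = 774 per group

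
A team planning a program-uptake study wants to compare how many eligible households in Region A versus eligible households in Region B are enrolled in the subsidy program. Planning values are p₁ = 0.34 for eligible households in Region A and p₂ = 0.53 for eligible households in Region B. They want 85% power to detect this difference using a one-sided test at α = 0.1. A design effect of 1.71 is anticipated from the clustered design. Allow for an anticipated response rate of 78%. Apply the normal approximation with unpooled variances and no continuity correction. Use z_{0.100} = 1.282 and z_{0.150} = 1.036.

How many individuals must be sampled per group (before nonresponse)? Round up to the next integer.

n = 155 per group

n = (z_α + z_β)² · [p₁(1−p₁) + p₂(1−p₂)] / (p₁ − p₂)²
  = (1.282 + 1.036)² · (0.34·0.66 + 0.53·0.47) / (-0.19)²
  = (2.318)² · (0.2244 + 0.2491) / 0.0361
  = 5.3731 · 0.4735 / 0.0361
  = 70.48
Design effect: 1.71 × 70.48 = 120.51.
Adjust for 78% response: 120.51 / 0.78 = 154.50.
Round up → n = 155 per group.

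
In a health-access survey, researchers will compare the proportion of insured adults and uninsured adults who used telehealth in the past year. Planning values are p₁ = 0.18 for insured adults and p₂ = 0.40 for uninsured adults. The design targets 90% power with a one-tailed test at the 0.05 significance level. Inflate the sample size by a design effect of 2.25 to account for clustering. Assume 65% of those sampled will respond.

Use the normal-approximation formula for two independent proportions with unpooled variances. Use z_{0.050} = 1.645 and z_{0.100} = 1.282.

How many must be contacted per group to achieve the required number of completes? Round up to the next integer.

n = 238 per group

n = (z_α + z_β)² · [p₁(1−p₁) + p₂(1−p₂)] / (p₁ − p₂)²
  = (1.645 + 1.282)² · (0.18·0.82 + 0.40·0.60) / (-0.22)²
  = (2.927)² · (0.1476 + 0.2400) / 0.0484
  = 8.5673 · 0.3876 / 0.0484
  = 68.61
Design effect: 2.25 × 68.61 = 154.37.
Adjust for 65% response: 154.37 / 0.65 = 237.49.
Round up → n = 238 per group.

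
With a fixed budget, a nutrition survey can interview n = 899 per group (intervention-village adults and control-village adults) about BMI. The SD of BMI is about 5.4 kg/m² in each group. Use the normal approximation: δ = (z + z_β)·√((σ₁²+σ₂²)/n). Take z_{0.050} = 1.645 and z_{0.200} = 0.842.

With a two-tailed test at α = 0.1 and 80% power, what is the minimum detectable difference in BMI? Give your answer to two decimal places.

Minimum detectable difference ≈ 0.63 kg/m²

δ = (z_{α/2} + z_β) · √((σ₁²+σ₂²)/n)
  = (1.645 + 0.842) · √(58.32/899)
  = 2.487 · √0.06487
  = 2.487 · 0.2547
  = 0.6334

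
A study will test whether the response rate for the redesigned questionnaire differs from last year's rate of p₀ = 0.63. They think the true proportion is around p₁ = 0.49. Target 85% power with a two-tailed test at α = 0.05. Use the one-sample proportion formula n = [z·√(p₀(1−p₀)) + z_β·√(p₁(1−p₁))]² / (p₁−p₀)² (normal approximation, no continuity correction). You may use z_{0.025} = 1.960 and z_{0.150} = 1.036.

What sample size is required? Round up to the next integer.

n = [z_{α/2}·√(p₀q₀) + z_β·√(p₁q₁)]² / (p₁ − p₀)²
  = [1.960·√(0.63·0.37) + 1.036·√(0.49·0.51)]² / (-0.14)²
  = [1.960·0.4828 + 1.036·0.4999]² / 0.0196
  = [1.4642]² / 0.0196
  = 109.38
Round up → n = 110.

n = 110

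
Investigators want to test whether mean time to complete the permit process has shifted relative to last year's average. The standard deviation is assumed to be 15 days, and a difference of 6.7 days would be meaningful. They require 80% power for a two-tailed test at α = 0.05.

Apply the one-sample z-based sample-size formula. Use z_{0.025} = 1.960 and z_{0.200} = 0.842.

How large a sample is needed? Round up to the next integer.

n = (z_{α/2} + z_β)² · σ² / δ²
  = (1.960 + 0.842)² · 15² / 6.7²
  = 7.8512 · 225 / 44.89
  = 39.35
Round up → n = 40.

n = 40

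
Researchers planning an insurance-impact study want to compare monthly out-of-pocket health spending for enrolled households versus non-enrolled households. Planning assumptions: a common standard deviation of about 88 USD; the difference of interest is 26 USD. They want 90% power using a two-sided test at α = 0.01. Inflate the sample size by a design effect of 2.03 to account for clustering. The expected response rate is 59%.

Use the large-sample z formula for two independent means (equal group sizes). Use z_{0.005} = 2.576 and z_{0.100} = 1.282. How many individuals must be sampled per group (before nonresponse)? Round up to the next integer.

n = (z_{α/2} + z_β)² · (σ₁² + σ₂²) / δ²
  = (2.576 + 1.282)² · (2·88² = 15488) / 26²
  = 14.8842 · 15488 / 676
  = 341.01
Design effect: 2.03 × 341.01 = 692.26.
Adjust for 59% response: 692.26 / 0.59 = 1173.32.
Round up → n = 1174 per group.

n = 1174 per group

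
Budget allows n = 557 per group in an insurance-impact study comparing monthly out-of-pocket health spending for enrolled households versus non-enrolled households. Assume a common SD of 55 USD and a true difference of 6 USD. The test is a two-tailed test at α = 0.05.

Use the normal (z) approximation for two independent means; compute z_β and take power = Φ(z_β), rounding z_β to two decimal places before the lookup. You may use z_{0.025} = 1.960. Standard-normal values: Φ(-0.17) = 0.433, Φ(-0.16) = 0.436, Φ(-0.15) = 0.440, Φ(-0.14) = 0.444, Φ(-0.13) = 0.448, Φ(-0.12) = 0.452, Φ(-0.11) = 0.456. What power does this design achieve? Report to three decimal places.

z_β = δ·√(n/(σ₁²+σ₂²)) − z_{α/2}
    = 6 · √(557/6050) − 1.960
    = 6 · 0.30342 − 1.960
    = 1.8205 − 1.960 = -0.1395 → -0.14
Power = Φ(-0.14) = 0.444.

Power ≈ 0.444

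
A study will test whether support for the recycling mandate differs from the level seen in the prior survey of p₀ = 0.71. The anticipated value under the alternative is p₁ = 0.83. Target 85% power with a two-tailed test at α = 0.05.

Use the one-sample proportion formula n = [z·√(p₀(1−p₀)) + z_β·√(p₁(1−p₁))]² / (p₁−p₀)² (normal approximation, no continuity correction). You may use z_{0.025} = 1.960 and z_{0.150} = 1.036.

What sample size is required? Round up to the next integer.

n = 114

n = [z_{α/2}·√(p₀q₀) + z_β·√(p₁q₁)]² / (p₁ − p₀)²
  = [1.960·√(0.71·0.29) + 1.036·√(0.83·0.17)]² / (0.12)²
  = [1.960·0.4538 + 1.036·0.3756]² / 0.0144
  = [1.2785]² / 0.0144
  = 113.52
Round up → n = 114.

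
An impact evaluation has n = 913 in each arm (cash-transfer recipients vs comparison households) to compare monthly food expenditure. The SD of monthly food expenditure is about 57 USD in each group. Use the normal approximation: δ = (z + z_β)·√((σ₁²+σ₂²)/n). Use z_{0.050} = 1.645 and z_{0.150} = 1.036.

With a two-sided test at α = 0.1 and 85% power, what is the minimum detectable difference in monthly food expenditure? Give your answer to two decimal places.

Minimum detectable difference ≈ 7.15 USD

δ = (z_{α/2} + z_β) · √((σ₁²+σ₂²)/n)
  = (1.645 + 1.036) · √(6498/913)
  = 2.681 · √7.1172
  = 2.681 · 2.6678
  = 7.1524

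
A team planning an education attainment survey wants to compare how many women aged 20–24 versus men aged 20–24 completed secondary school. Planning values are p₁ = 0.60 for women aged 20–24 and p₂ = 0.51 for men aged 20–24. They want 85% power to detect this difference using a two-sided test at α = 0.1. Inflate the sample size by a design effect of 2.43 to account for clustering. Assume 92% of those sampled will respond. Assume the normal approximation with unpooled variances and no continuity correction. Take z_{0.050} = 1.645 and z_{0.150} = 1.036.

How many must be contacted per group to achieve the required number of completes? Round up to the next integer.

n = (z_{α/2} + z_β)² · [p₁(1−p₁) + p₂(1−p₂)] / (p₁ − p₂)²
  = (1.645 + 1.036)² · (0.60·0.40 + 0.51·0.49) / (0.09)²
  = (2.681)² · (0.2400 + 0.2499) / 0.0081
  = 7.1878 · 0.4899 / 0.0081
  = 434.73
Design effect: 2.43 × 434.73 = 1056.39.
Adjust for 92% response: 1056.39 / 0.92 = 1148.24.
Round up → n = 1149 per group.

n = 1149 per group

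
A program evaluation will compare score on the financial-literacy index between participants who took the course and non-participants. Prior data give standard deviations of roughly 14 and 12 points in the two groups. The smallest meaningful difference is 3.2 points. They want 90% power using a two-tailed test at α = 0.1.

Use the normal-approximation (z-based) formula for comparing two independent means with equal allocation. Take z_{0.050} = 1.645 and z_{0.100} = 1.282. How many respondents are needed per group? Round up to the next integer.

n = (z_{α/2} + z_β)² · (σ₁² + σ₂²) / δ²
  = (1.645 + 1.282)² · (14² + 12² = 340) / 3.2²
  = 8.5673 · 340 / 10.24
  = 284.46
Round up → n = 285 per group.

n = 285 per group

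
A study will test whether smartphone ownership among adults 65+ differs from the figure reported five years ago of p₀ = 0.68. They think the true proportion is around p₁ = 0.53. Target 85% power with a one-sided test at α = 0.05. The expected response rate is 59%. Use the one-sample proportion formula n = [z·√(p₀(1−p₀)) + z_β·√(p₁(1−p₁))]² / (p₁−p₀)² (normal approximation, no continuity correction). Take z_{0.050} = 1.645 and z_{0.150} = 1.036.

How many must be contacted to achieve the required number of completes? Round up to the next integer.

n = 125

n = [z_α·√(p₀q₀) + z_β·√(p₁q₁)]² / (p₁ − p₀)²
  = [1.645·√(0.68·0.32) + 1.036·√(0.53·0.47)]² / (-0.15)²
  = [1.645·0.4665 + 1.036·0.4991]² / 0.0225
  = [1.2844]² / 0.0225
  = 73.32
Adjust for 59% response: 73.32 / 0.59 = 124.27.
Round up → n = 125.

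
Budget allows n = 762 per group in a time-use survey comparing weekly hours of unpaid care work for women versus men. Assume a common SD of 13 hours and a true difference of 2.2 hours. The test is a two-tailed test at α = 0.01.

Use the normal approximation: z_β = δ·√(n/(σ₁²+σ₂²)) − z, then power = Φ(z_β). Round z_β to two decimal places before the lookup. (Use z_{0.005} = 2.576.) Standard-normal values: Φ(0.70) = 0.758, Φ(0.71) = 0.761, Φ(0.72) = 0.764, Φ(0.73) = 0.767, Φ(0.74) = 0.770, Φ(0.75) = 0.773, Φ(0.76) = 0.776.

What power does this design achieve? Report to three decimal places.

Power ≈ 0.767

z_β = δ·√(n/(σ₁²+σ₂²)) − z_{α/2}
    = 2.2 · √(762/338) − 2.576
    = 2.2 · 1.50148 − 2.576
    = 3.3033 − 2.576 = 0.7273 → 0.73
Power = Φ(0.73) = 0.767.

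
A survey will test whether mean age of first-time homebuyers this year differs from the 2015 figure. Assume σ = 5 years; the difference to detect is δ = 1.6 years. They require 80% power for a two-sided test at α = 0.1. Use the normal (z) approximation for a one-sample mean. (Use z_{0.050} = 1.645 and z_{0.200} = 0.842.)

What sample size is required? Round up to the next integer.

n = 61

n = (z_{α/2} + z_β)² · σ² / δ²
  = (1.645 + 0.842)² · 5² / 1.6²
  = 6.1852 · 25 / 2.56
  = 60.40
Round up → n = 61.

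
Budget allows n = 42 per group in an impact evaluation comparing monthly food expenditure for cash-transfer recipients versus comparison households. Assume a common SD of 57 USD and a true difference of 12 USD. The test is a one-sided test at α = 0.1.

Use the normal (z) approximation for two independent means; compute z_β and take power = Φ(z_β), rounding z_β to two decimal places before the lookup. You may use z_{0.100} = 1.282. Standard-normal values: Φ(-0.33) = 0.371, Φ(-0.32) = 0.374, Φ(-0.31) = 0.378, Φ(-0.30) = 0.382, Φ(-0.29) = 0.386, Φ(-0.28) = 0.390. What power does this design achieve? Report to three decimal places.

Power ≈ 0.374

z_β = δ·√(n/(σ₁²+σ₂²)) − z_α
    = 12 · √(42/6498) − 1.282
    = 12 · 0.08040 − 1.282
    = 0.9648 − 1.282 = -0.3172 → -0.32
Power = Φ(-0.32) = 0.374.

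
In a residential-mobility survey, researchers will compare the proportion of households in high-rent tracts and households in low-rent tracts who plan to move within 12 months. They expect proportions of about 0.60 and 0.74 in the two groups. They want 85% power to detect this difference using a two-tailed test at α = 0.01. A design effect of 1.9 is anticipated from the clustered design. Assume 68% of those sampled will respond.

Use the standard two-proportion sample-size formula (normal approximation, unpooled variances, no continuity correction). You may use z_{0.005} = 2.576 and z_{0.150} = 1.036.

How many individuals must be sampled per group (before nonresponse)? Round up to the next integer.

n = 805 per group

n = (z_{α/2} + z_β)² · [p₁(1−p₁) + p₂(1−p₂)] / (p₁ − p₂)²
  = (2.576 + 1.036)² · (0.60·0.40 + 0.74·0.26) / (-0.14)²
  = (3.612)² · (0.2400 + 0.1924) / 0.0196
  = 13.0465 · 0.4324 / 0.0196
  = 287.82
Design effect: 1.9 × 287.82 = 546.86.
Adjust for 68% response: 546.86 / 0.68 = 804.21.
Round up → n = 805 per group.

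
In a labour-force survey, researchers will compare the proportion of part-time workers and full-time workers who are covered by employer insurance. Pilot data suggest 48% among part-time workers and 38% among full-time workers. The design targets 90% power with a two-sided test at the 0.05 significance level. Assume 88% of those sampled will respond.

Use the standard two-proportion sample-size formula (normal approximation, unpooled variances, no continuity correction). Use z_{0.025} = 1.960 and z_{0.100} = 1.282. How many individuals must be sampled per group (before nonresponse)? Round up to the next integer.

n = (z_{α/2} + z_β)² · [p₁(1−p₁) + p₂(1−p₂)] / (p₁ − p₂)²
  = (1.960 + 1.282)² · (0.48·0.52 + 0.38·0.62) / (0.10)²
  = (3.242)² · (0.2496 + 0.2356) / 0.0100
  = 10.5106 · 0.4852 / 0.0100
  = 509.97
Adjust for 88% response: 509.97 / 0.88 = 579.51.
Round up → n = 580 per group.

n = 580 per group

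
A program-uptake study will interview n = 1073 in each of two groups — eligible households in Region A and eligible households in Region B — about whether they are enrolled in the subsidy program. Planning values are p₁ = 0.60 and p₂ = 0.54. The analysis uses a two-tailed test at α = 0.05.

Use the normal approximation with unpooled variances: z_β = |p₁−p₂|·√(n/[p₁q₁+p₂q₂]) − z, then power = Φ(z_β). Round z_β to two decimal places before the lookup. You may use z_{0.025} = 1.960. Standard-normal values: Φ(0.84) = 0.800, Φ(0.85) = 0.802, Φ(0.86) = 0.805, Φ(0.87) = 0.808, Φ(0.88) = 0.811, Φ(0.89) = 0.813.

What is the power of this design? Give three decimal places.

z_β = |p₁−p₂|·√(n/[p₁q₁+p₂q₂]) − z_{α/2}
    = 0.06 · √(1073/0.4884) − 1.960
    = 0.06 · 46.8718 − 1.960
    = 2.8123 − 1.960 = 0.8523 → 0.85
Power = Φ(0.85) = 0.802.

Power ≈ 0.802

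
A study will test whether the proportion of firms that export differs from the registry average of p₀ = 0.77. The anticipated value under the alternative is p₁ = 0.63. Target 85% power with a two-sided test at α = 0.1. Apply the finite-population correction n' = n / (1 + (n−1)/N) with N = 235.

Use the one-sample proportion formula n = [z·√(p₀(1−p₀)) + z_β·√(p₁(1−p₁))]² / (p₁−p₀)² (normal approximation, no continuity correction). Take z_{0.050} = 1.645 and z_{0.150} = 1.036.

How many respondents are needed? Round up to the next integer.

n = [z_{α/2}·√(p₀q₀) + z_β·√(p₁q₁)]² / (p₁ − p₀)²
  = [1.645·√(0.77·0.23) + 1.036·√(0.63·0.37)]² / (-0.14)²
  = [1.645·0.4208 + 1.036·0.4828]² / 0.0196
  = [1.1925]² / 0.0196
  = 72.55
Finite-population correction (N = 235): 72.55 / (1 + (72.55 − 1)/235) = 55.62.
Round up → n = 56.

n = 56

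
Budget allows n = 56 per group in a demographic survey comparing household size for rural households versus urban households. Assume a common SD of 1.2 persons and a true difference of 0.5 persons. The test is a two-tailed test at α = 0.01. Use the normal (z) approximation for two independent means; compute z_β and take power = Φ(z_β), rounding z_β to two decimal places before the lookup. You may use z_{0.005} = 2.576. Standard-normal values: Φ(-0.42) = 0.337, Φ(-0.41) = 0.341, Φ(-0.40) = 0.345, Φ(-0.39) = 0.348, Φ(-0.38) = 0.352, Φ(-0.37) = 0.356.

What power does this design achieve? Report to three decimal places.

z_β = δ·√(n/(σ₁²+σ₂²)) − z_{α/2}
    = 0.5 · √(56/2.88) − 2.576
    = 0.5 · 4.40959 − 2.576
    = 2.2048 − 2.576 = -0.3712 → -0.37
Power = Φ(-0.37) = 0.356.

Power ≈ 0.356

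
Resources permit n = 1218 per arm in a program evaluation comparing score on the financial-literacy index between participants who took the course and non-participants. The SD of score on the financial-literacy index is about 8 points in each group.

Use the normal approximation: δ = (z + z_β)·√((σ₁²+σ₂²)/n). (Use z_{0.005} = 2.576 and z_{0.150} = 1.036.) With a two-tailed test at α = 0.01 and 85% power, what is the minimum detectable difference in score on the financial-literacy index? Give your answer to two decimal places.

δ = (z_{α/2} + z_β) · √((σ₁²+σ₂²)/n)
  = (2.576 + 1.036) · √(128/1218)
  = 3.612 · √0.10509
  = 3.612 · 0.3242
  = 1.1709

Minimum detectable difference ≈ 1.17 points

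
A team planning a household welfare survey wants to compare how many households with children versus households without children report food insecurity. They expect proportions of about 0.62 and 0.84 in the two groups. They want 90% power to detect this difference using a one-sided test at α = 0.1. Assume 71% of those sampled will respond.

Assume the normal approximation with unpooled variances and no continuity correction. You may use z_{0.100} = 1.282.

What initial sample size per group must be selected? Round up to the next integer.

n = (z_α + z_β)² · [p₁(1−p₁) + p₂(1−p₂)] / (p₁ − p₂)²
  = (1.282 + 1.282)² · (0.62·0.38 + 0.84·0.16) / (-0.22)²
  = (2.564)² · (0.2356 + 0.1344) / 0.0484
  = 6.5741 · 0.3700 / 0.0484
  = 50.26
Adjust for 71% response: 50.26 / 0.71 = 70.78.
Round up → n = 71 per group.

n = 71 per group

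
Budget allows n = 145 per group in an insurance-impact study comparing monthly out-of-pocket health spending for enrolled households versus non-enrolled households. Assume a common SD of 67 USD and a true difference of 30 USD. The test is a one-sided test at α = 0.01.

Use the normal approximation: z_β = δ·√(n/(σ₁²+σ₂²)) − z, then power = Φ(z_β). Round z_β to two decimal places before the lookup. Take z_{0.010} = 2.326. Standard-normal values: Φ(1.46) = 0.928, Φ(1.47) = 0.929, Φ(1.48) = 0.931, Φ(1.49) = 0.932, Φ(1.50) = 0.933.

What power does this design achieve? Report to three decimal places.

z_β = δ·√(n/(σ₁²+σ₂²)) − z_α
    = 30 · √(145/8978) − 2.326
    = 30 · 0.12708 − 2.326
    = 3.8125 − 2.326 = 1.4865 → 1.49
Power = Φ(1.49) = 0.932.

Power ≈ 0.932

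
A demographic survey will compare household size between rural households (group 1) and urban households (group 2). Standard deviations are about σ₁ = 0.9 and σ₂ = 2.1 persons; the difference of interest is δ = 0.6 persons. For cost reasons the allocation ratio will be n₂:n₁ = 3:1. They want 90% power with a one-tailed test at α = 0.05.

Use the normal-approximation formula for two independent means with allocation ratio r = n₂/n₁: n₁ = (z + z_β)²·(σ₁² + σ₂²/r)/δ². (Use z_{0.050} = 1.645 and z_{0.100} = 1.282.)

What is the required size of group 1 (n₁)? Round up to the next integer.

n₁ = (z_α + z_β)² · (σ₁² + σ₂²/r) / δ²
   = (1.645 + 1.282)² · (0.9² + 2.1²/3) / 0.6²
   = 8.5673 · (0.81 + 1.47) / 0.36
   = 8.5673 · 2.28 / 0.36
   = 54.26
Round up → n₁ = 55; n₂ = r·n₁ = 3 × 55 = 165.

n₁ = 55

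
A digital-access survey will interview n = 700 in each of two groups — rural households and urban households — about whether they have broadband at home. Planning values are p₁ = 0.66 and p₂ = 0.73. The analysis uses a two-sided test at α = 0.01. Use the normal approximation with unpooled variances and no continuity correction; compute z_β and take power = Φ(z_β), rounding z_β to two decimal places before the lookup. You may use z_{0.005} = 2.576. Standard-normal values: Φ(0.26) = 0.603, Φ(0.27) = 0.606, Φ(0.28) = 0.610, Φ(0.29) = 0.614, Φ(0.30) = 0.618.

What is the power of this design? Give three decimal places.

z_β = |p₁−p₂|·√(n/[p₁q₁+p₂q₂]) − z_{α/2}
    = 0.07 · √(700/0.4215) − 2.576
    = 0.07 · 40.7521 − 2.576
    = 2.8526 − 2.576 = 0.2766 → 0.28
Power = Φ(0.28) = 0.610.

Power ≈ 0.610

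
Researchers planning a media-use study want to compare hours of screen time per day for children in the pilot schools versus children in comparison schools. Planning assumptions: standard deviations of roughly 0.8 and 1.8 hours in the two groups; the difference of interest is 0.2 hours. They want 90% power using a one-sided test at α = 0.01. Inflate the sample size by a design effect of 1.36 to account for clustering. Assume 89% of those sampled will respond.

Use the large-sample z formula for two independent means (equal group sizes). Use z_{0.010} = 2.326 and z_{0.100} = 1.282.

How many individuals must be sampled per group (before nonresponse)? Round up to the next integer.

n = (z_α + z_β)² · (σ₁² + σ₂²) / δ²
  = (2.326 + 1.282)² · (0.8² + 1.8² = 3.88) / 0.2²
  = 13.0177 · 3.88 / 0.04
  = 1262.71
Design effect: 1.36 × 1262.71 = 1717.29.
Adjust for 89% response: 1717.29 / 0.89 = 1929.54.
Round up → n = 1930 per group.

n = 1930 per group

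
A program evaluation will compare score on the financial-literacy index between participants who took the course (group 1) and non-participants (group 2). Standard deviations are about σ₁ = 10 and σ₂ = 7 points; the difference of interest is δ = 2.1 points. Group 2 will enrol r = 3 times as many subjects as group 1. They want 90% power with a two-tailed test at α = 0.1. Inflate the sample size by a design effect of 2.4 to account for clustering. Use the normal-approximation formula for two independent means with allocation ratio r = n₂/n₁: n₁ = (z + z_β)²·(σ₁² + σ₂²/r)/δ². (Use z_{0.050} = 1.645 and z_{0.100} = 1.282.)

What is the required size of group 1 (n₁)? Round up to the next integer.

n₁ = (z_{α/2} + z_β)² · (σ₁² + σ₂²/r) / δ²
   = (1.645 + 1.282)² · (10² + 7²/3) / 2.1²
   = 8.5673 · (100 + 16.3333) / 4.41
   = 8.5673 · 116.3333 / 4.41
   = 226.00
Design effect: 2.4 × 226.00 = 542.40.
Round up → n₁ = 543; n₂ = r·n₁ = 3 × 543 = 1629.

n₁ = 543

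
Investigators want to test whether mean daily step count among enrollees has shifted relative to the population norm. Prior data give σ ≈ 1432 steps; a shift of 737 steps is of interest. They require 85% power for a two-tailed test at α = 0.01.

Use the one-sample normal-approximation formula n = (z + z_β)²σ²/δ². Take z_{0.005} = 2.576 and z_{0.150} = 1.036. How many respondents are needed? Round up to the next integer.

n = (z_{α/2} + z_β)² · σ² / δ²
  = (2.576 + 1.036)² · 1432² / 737²
  = 13.0465 · 2050624 / 543169
  = 49.25
Round up → n = 50.

n = 50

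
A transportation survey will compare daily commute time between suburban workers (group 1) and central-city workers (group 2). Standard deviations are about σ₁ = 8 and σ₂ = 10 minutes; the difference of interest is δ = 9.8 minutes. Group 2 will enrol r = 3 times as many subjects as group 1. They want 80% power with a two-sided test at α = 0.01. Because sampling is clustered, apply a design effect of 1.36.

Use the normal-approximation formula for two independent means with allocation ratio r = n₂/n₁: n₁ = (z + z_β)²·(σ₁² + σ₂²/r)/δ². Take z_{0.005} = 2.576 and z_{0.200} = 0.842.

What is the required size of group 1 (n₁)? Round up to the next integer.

n₁ = 17

n₁ = (z_{α/2} + z_β)² · (σ₁² + σ₂²/r) / δ²
   = (2.576 + 0.842)² · (8² + 10²/3) / 9.8²
   = 11.6827 · (64 + 33.3333) / 96.04
   = 11.6827 · 97.3333 / 96.04
   = 11.84
Design effect: 1.36 × 11.84 = 16.10.
Round up → n₁ = 17; n₂ = r·n₁ = 3 × 17 = 51.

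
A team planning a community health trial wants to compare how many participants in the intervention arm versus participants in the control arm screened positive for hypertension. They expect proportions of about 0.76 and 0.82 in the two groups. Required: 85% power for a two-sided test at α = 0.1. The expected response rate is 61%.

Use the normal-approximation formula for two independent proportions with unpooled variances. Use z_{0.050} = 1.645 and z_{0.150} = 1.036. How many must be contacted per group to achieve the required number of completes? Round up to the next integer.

n = (z_{α/2} + z_β)² · [p₁(1−p₁) + p₂(1−p₂)] / (p₁ − p₂)²
  = (1.645 + 1.036)² · (0.76·0.24 + 0.82·0.18) / (-0.06)²
  = (2.681)² · (0.1824 + 0.1476) / 0.0036
  = 7.1878 · 0.3300 / 0.0036
  = 658.88
Adjust for 61% response: 658.88 / 0.61 = 1080.13.
Round up → n = 1081 per group.

n = 1081 per group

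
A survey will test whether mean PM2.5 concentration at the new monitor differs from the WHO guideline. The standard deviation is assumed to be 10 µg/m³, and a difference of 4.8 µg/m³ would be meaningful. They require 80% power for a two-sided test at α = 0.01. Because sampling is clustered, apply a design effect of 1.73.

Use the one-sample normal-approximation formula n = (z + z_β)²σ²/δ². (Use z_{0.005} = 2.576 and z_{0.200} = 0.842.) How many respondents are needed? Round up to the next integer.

n = 88

n = (z_{α/2} + z_β)² · σ² / δ²
  = (2.576 + 0.842)² · 10² / 4.8²
  = 11.6827 · 100 / 23.04
  = 50.71
Design effect: 1.73 × 50.71 = 87.72.
Round up → n = 88.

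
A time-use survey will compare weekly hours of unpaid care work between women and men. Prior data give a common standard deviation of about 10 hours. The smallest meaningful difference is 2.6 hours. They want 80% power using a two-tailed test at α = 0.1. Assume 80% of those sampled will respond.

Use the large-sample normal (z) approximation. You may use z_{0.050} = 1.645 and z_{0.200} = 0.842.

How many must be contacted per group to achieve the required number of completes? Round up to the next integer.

n = (z_{α/2} + z_β)² · (σ₁² + σ₂²) / δ²
  = (1.645 + 0.842)² · (2·10² = 200) / 2.6²
  = 6.1852 · 200 / 6.76
  = 182.99
Adjust for 80% response: 182.99 / 0.80 = 228.74.
Round up → n = 229 per group.

n = 229 per group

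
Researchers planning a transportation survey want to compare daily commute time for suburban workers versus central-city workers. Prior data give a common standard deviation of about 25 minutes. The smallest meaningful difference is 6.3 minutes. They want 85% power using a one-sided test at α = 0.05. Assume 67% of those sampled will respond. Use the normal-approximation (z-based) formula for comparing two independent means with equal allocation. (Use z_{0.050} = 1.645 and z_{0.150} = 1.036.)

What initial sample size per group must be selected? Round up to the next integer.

n = (z_α + z_β)² · (σ₁² + σ₂²) / δ²
  = (1.645 + 1.036)² · (2·25² = 1250) / 6.3²
  = 7.1878 · 1250 / 39.69
  = 226.37
Adjust for 67% response: 226.37 / 0.67 = 337.87.
Round up → n = 338 per group.

n = 338 per group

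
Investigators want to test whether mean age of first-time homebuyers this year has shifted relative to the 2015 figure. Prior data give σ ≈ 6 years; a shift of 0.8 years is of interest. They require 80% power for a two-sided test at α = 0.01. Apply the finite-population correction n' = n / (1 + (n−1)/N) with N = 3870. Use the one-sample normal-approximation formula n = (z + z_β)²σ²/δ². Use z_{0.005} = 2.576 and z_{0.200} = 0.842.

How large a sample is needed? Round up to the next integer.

n = (z_{α/2} + z_β)² · σ² / δ²
  = (2.576 + 0.842)² · 6² / 0.8²
  = 11.6827 · 36 / 0.64
  = 657.15
Finite-population correction (N = 3870): 657.15 / (1 + (657.15 − 1)/3870) = 561.89.
Round up → n = 562.

n = 562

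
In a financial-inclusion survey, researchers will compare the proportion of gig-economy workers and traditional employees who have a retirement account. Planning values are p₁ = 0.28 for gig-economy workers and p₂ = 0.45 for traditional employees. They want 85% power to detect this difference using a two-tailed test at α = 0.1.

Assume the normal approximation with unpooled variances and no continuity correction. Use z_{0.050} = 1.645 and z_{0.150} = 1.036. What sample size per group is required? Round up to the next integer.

n = (z_{α/2} + z_β)² · [p₁(1−p₁) + p₂(1−p₂)] / (p₁ − p₂)²
  = (1.645 + 1.036)² · (0.28·0.72 + 0.45·0.55) / (-0.17)²
  = (2.681)² · (0.2016 + 0.2475) / 0.0289
  = 7.1878 · 0.4491 / 0.0289
  = 111.70
Round up → n = 112 per group.

n = 112 per group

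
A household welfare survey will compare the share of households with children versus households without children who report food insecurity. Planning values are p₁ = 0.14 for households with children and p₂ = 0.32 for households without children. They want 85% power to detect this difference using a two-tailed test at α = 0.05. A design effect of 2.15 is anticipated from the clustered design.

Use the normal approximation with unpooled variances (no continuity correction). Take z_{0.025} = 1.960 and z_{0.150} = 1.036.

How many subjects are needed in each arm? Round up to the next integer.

n = 202 per group

n = (z_{α/2} + z_β)² · [p₁(1−p₁) + p₂(1−p₂)] / (p₁ − p₂)²
  = (1.960 + 1.036)² · (0.14·0.86 + 0.32·0.68) / (-0.18)²
  = (2.996)² · (0.1204 + 0.2176) / 0.0324
  = 8.9760 · 0.3380 / 0.0324
  = 93.64
Design effect: 2.15 × 93.64 = 201.32.
Round up → n = 202 per group.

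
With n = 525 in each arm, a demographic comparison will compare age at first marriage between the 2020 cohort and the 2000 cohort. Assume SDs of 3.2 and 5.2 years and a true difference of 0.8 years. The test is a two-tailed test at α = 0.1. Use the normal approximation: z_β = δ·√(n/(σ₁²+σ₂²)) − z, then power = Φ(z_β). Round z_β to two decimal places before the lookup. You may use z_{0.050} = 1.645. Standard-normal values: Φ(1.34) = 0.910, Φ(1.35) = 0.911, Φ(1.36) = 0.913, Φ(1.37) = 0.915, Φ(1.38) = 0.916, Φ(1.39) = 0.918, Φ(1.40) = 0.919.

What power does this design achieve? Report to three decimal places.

Power ≈ 0.913

z_β = δ·√(n/(σ₁²+σ₂²)) − z_{α/2}
    = 0.8 · √(525/37.28) − 1.645
    = 0.8 · 3.75268 − 1.645
    = 3.0021 − 1.645 = 1.3571 → 1.36
Power = Φ(1.36) = 0.913.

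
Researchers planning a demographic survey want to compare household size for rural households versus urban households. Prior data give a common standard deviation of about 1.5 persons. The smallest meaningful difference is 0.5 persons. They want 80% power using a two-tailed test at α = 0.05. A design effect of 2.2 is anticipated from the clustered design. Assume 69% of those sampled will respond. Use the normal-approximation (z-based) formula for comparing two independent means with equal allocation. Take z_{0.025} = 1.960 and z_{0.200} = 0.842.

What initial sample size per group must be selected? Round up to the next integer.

n = 451 per group

n = (z_{α/2} + z_β)² · (σ₁² + σ₂²) / δ²
  = (1.960 + 0.842)² · (2·1.5² = 4.5) / 0.5²
  = 7.8512 · 4.5 / 0.25
  = 141.32
Design effect: 2.2 × 141.32 = 310.91.
Adjust for 69% response: 310.91 / 0.69 = 450.59.
Round up → n = 451 per group.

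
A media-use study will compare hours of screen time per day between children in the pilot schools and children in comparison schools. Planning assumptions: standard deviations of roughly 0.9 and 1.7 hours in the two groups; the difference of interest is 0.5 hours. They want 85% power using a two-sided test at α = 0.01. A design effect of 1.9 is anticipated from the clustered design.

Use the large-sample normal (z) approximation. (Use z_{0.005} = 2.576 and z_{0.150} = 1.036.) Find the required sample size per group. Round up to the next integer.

n = (z_{α/2} + z_β)² · (σ₁² + σ₂²) / δ²
  = (2.576 + 1.036)² · (0.9² + 1.7² = 3.7) / 0.5²
  = 13.0465 · 3.7 / 0.25
  = 193.09
Design effect: 1.9 × 193.09 = 366.87.
Round up → n = 367 per group.

n = 367 per group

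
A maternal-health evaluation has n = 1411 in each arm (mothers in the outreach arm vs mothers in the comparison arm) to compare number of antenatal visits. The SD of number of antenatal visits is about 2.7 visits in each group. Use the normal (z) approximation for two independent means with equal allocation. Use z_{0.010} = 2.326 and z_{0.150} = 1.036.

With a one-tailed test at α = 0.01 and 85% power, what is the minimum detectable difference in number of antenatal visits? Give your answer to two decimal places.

δ = (z_α + z_β) · √((σ₁²+σ₂²)/n)
  = (2.326 + 1.036) · √(14.58/1411)
  = 3.362 · √0.01033
  = 3.362 · 0.1017
  = 0.3418

Minimum detectable difference ≈ 0.34 visits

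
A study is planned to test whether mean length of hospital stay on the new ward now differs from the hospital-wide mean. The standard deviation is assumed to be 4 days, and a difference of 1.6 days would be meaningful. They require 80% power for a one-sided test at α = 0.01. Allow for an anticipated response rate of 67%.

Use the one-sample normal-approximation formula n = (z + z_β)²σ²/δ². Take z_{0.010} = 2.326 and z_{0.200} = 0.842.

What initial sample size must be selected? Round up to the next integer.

n = 94

n = (z_α + z_β)² · σ² / δ²
  = (2.326 + 0.842)² · 4² / 1.6²
  = 10.0362 · 16 / 2.56
  = 62.73
Adjust for 67% response: 62.73 / 0.67 = 93.62.
Round up → n = 94.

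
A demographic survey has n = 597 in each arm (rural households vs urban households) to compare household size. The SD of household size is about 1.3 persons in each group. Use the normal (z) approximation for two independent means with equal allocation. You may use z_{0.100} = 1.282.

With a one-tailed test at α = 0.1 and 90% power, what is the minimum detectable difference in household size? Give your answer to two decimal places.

δ = (z_α + z_β) · √((σ₁²+σ₂²)/n)
  = (1.282 + 1.282) · √(3.38/597)
  = 2.564 · √0.00566
  = 2.564 · 0.0752
  = 0.1929

Minimum detectable difference ≈ 0.19 persons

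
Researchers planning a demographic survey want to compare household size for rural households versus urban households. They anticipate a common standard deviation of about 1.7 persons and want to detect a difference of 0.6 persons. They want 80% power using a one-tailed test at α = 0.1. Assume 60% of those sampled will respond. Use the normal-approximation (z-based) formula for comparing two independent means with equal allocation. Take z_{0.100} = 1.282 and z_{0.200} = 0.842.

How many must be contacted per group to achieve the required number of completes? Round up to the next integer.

n = 121 per group

n = (z_α + z_β)² · (σ₁² + σ₂²) / δ²
  = (1.282 + 0.842)² · (2·1.7² = 5.78) / 0.6²
  = 4.5114 · 5.78 / 0.36
  = 72.43
Adjust for 60% response: 72.43 / 0.60 = 120.72.
Round up → n = 121 per group.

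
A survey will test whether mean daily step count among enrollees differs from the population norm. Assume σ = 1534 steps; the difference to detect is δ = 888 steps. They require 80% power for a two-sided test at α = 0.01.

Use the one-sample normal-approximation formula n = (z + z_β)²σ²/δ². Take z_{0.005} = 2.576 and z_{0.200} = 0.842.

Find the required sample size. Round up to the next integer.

n = 35

n = (z_{α/2} + z_β)² · σ² / δ²
  = (2.576 + 0.842)² · 1534² / 888²
  = 11.6827 · 2353156 / 788544
  = 34.86
Round up → n = 35.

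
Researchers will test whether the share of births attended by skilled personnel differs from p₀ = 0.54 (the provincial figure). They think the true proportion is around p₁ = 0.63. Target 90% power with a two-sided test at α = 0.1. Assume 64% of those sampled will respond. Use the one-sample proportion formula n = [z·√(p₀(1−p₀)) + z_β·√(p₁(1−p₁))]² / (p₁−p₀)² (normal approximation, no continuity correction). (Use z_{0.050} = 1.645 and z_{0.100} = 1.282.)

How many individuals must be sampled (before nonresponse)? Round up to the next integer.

n = [z_{α/2}·√(p₀q₀) + z_β·√(p₁q₁)]² / (p₁ − p₀)²
  = [1.645·√(0.54·0.46) + 1.282·√(0.63·0.37)]² / (0.09)²
  = [1.645·0.4984 + 1.282·0.4828]² / 0.0081
  = [1.4388]² / 0.0081
  = 255.58
Adjust for 64% response: 255.58 / 0.64 = 399.34.
Round up → n = 400.

n = 400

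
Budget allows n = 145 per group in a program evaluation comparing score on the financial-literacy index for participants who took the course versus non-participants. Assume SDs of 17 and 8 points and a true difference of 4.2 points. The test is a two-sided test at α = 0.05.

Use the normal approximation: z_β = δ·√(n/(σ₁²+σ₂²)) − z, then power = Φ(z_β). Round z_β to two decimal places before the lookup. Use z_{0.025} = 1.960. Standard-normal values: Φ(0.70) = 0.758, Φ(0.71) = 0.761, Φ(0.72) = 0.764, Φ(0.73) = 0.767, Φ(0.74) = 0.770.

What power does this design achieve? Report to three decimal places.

z_β = δ·√(n/(σ₁²+σ₂²)) − z_{α/2}
    = 4.2 · √(145/353) − 1.960
    = 4.2 · 0.64091 − 1.960
    = 2.6918 − 1.960 = 0.7318 → 0.73
Power = Φ(0.73) = 0.767.

Power ≈ 0.767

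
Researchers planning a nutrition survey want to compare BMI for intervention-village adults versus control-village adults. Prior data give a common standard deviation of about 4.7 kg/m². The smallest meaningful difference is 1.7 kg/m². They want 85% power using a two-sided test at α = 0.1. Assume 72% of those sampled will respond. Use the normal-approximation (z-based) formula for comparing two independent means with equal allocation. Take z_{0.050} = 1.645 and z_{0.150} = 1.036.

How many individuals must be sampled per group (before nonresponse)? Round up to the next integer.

n = (z_{α/2} + z_β)² · (σ₁² + σ₂²) / δ²
  = (1.645 + 1.036)² · (2·4.7² = 44.18) / 1.7²
  = 7.1878 · 44.18 / 2.89
  = 109.88
Adjust for 72% response: 109.88 / 0.72 = 152.61.
Round up → n = 153 per group.

n = 153 per group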